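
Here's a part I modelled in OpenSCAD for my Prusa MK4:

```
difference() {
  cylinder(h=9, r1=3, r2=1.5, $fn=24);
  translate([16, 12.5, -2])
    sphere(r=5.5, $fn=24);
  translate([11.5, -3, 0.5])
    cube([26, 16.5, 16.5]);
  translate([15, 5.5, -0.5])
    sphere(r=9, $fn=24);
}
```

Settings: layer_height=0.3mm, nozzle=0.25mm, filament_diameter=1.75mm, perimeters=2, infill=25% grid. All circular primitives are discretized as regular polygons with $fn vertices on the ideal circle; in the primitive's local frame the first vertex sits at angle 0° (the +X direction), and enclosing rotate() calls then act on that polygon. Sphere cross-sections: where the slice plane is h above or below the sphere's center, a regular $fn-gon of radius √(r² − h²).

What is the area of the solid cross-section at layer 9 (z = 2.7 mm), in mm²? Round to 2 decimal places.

At z = 2.7 mm: the cone contributes a regular 24-gon of circumradius 2.550 (interpolated between r1=3 and r2=1.5 at t=0.300) (area = (24/2)·2.550²·sin(360°/24) = 20.20 mm²); the r=5.5 sphere at (16, 12.5) contributes a regular 24-gon of circumradius √(5.5²−4.7²) = 2.857 (area = (24/2)·2.857²·sin(360°/24) = 25.34 mm²); the cube at (11.5, -3) is present — its section is the full 26×16.5 rectangle (area 429.00 mm²); the sphere at (15, 5.5): section is a regular 24-gon, circumradius = √(r²−h²) = √(9²−3.2²) = 8.412 (area = (24/2)·8.412²·sin(360°/24) = 219.77 mm²); Subtracting the remaining from the first: starting from the cone (20.20 mm²), the r=5.5 sphere at (16, 12.5) misses the remaining region (no effect); the 26×16.5 cube at (11.5, -3) misses the remaining region (no effect); the r=9 sphere at (15, 5.5) misses the remaining region (no effect) — area = 20.20 mm². Overall, the cross-section is a single solid region. Net area = 20.20 mm².

20.20 mm²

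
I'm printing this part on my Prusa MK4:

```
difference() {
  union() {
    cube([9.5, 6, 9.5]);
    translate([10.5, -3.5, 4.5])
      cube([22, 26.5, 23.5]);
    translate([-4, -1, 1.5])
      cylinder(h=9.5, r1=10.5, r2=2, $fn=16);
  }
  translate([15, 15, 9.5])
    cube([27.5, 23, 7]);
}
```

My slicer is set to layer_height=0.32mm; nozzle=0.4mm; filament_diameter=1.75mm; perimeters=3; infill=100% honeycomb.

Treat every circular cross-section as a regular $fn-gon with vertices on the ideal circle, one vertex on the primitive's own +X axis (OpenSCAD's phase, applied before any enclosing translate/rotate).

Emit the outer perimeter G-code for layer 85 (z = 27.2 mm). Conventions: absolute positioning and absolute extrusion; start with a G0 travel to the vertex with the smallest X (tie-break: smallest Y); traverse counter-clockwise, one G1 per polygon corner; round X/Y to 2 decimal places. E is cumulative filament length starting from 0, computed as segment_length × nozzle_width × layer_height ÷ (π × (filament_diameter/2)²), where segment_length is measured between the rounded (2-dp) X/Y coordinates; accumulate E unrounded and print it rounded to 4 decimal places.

G0 X10.50 Y-3.50 Z27.20
G1 X32.50 Y-3.50 E1.1708
G1 X32.50 Y23.00 E2.5810
G1 X10.50 Y23.00 E3.7517
G1 X10.50 Y-3.50 E5.1620

At z = 27.2 mm: the cube is not intersected at this z (z outside [0, 9.5]); the 22×26.5 cube at (10.5, -3.5) contributes its full rectangle; the cone at (-4, -1) is not intersected at this z (z outside [1.5, 11]); Taking the union: only the 22×26.5 cube at (10.5, -3.5) is present, so the union is just that shape — 1 connected region; the cube at (15, 15) does not reach this height (z outside [9.5, 16.5]); Subtracting the remaining from the first: none of the subtracted shapes is present at this height, so that combined region is unchanged — 1 connected region. The outline is a single polygon with 4 vertices. Extrusion per mm of travel: 0.4 × 0.32 / (π × 0.875²) = 0.053216. Accumulating E over each segment gives final E = 5.1620.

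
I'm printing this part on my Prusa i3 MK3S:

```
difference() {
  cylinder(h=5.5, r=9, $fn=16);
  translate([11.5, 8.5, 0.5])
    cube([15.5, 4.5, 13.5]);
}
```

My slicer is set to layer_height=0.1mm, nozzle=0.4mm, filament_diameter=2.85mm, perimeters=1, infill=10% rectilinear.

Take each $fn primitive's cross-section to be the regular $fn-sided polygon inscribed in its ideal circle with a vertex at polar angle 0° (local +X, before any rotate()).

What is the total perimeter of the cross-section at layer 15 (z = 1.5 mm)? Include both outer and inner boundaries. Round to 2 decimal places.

56.19 mm

At z = 1.5 mm: the r=9 cylinder gives a regular 16-gon of circumradius 9 (constant along its height) (perimeter = 2·16·9.000·sin(180°/16) = 56.19 mm); the 15.5×4.5 cube at (11.5, 8.5) contributes its full rectangle (perimeter 40.00 mm); Subtracting the remaining from the first: starting from the r=9 cylinder, the 15.5×4.5 cube at (11.5, 8.5) misses the remaining region (no effect) — boundary = 56.19 mm. Overall, the cross-section is a single solid region. Total boundary length (outer) = 56.19 mm.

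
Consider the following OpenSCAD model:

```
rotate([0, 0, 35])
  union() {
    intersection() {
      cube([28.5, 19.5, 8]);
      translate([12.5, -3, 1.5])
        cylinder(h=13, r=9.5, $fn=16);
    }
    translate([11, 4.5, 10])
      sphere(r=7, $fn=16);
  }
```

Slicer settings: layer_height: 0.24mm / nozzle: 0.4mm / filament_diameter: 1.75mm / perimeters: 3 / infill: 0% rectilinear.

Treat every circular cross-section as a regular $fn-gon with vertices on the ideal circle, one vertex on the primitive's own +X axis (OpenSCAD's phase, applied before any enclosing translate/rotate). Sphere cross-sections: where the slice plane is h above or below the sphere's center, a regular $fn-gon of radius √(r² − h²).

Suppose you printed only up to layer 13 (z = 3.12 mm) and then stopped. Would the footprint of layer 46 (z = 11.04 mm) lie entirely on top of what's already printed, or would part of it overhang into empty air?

part overhangs

Compare the two slices. At z = 3.12: the cube is present — its section is the full 28.5×19.5 rectangle (area 555.75 mm²); the r=9.5 cylinder at (12.5, -3) gives a regular 16-gon of circumradius 9.5 (constant along its height) (area = (16/2)·9.500²·sin(360°/16) = 276.30 mm²); After intersecting: the r=9.5 cylinder at (12.5, -3) partially overlaps the 28.5×19.5 cube; clipping to the common part keeps 82.94 mm² — area = 82.94 mm²; the r=7 sphere at (11, 4.5) contributes a regular 16-gon of circumradius √(7²−6.88²) = 1.291 (area = (16/2)·1.291²·sin(360°/16) = 5.10 mm²); Merging all regions: the r=7 sphere at (11, 4.5) lies entirely inside that combined region, so the union is just that combined region — area = 82.94 mm²; (rotated 35° about Z; rotation is an isometry so areas/perimeters/island counts are preserved). At z = 11.04: the cube does not reach this height (z outside [0, 8]); the cylinder at (12.5, -3): section is a regular 16-gon, circumradius r=9.5 (area = (16/2)·9.500²·sin(360°/16) = 276.30 mm²); After intersecting: at least one operand is absent at this height, so nothing remains; the sphere at (11, 4.5): section is a regular 16-gon, circumradius = √(r²−h²) = √(7²−1.04²) = 6.922 (area = (16/2)·6.922²·sin(360°/16) = 146.70 mm²); Combining (union): only the r=7 sphere at (11, 4.5) is present, so the union is just that shape — area = 146.70 mm²; (rotated 35° about Z; rotation is an isometry so areas/perimeters/island counts are preserved). Checking containment: at z = 11.04 the cross-section extends beyond the z = 3.12 cross-section by about 78.80 mm².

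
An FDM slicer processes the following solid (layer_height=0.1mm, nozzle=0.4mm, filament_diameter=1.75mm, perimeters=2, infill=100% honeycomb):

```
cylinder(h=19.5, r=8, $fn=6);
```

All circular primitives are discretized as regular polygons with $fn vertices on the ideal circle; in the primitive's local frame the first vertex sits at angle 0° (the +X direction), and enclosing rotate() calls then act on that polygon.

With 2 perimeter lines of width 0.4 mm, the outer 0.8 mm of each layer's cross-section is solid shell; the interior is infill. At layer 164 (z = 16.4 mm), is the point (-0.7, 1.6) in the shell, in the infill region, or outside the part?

infill

At z = 16.4 mm: the r=8 cylinder gives a regular 6-gon of circumradius 8 (constant along its height). Overall, the cross-section is a single solid region. The nearest boundary edge runs (4.00, 6.93)→(-4.00, 6.93); distance from the point to it = 5.33 mm. The point is inside the cross-section and 5.33 mm from the nearest boundary — more than the 0.8 mm shell width (2 × 0.4), so it's in the infill interior.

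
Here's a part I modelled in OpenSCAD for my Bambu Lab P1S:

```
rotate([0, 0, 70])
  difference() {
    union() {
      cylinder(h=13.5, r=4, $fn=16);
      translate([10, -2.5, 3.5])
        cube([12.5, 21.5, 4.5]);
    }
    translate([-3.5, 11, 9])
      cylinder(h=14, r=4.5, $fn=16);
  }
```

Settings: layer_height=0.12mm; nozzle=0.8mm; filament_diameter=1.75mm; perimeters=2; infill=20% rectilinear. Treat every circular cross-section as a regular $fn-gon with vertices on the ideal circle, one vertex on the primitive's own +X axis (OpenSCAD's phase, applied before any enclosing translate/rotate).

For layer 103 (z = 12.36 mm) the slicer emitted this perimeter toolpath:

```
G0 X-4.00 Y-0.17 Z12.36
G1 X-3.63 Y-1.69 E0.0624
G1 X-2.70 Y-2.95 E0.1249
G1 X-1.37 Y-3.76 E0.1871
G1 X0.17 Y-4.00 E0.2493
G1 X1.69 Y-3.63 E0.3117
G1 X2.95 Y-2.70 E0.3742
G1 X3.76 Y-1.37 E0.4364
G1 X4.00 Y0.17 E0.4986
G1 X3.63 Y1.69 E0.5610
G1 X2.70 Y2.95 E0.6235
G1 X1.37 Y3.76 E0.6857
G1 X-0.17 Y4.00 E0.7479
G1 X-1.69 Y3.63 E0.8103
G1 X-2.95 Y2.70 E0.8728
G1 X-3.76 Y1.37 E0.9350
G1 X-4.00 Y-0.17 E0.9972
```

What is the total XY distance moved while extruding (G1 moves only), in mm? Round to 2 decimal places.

24.99 mm

Sum the Euclidean lengths of each G1 segment: total = 24.99 mm.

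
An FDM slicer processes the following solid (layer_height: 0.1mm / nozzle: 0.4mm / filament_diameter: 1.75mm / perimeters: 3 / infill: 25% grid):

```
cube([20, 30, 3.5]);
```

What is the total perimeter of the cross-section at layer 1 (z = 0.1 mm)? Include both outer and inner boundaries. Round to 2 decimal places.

At z = 0.1 mm: the 20×30 cube contributes its full rectangle (perimeter 100.00 mm). Overall, the cross-section is a single solid region. Total boundary length (outer) = 100.00 mm.

100.00 mm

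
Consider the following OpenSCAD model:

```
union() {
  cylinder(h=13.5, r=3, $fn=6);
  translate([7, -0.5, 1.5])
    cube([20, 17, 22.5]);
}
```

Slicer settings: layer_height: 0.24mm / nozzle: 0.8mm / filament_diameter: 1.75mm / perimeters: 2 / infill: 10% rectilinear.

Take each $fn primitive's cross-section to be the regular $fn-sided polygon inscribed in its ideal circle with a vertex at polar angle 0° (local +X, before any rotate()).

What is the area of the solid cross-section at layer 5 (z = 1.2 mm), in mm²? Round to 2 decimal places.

23.38 mm²

At z = 1.2 mm: the r=3 cylinder gives a regular 6-gon of circumradius 3 (constant along its height) (area = (6/2)·3.000²·sin(360°/6) = 23.38 mm²); the cube at (7, -0.5) is not intersected at this z (z outside [1.5, 24]); Taking the union: only the r=3 cylinder is present, so the union is just that shape — area = 23.38 mm². Overall, the cross-section is a single solid region. Net area = 23.38 mm².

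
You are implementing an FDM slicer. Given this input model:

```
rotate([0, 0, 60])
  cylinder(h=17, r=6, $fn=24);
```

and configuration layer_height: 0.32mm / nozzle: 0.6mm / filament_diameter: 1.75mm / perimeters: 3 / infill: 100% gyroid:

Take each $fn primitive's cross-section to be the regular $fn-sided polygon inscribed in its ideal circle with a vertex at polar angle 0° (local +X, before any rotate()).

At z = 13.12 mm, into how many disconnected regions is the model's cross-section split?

1

At z = 13.12 mm: the r=6 cylinder contributes a regular 24-gon of circumradius 6; (whole slice rotated 60° about Z — lengths, areas and connectivity unchanged). The result has 1 disconnected region.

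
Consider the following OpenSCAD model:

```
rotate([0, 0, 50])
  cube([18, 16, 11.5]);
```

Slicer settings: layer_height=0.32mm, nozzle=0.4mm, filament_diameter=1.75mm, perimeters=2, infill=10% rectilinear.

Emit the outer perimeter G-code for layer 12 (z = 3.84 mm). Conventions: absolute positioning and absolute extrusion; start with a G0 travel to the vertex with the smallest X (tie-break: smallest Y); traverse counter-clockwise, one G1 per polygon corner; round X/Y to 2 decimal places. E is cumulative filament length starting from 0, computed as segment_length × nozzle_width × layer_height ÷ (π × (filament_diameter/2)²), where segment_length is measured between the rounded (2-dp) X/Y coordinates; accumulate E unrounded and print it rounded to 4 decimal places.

At z = 3.84 mm: the cube is present — its section is the full 18×16 rectangle; (whole slice rotated 50° about Z — lengths, areas and connectivity unchanged). The outline is a single polygon with 4 vertices. Extrusion per mm of travel: 0.4 × 0.32 / (π × 0.875²) = 0.053216. Accumulating E over each segment gives final E = 3.6187.

G0 X-12.26 Y10.28 Z3.84
G1 X0.00 Y0.00 E0.8514
G1 X11.57 Y13.79 E1.8094
G1 X-0.69 Y24.07 E2.6608
G1 X-12.26 Y10.28 E3.6187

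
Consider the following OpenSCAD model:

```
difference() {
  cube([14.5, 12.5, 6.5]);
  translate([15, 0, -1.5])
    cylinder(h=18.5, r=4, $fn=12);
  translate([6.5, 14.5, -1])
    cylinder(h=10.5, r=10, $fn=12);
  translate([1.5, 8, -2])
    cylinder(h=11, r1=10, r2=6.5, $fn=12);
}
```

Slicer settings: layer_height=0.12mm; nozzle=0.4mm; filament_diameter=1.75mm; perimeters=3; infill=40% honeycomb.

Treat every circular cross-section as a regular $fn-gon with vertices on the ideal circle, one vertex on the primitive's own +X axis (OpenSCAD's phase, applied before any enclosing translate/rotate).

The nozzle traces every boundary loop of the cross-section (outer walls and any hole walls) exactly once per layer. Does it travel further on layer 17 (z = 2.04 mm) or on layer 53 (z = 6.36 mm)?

Layer 17 (z = 2.04): the cube is present — its section is the full 14.5×12.5 rectangle (perimeter 54.00 mm); the cylinder at (15, 0): section is a regular 12-gon, circumradius r=4 (perimeter = 2·12·4.000·sin(180°/12) = 24.85 mm); the r=10 cylinder at (6.5, 14.5) gives a regular 12-gon of circumradius 10 (constant along its height) (perimeter = 2·12·10.000·sin(180°/12) = 62.12 mm); the cone at (1.5, 8): at t=0.367 of its height the radius interpolates to r₁+(r₂−r₁)t = 8.715, giving a regular 12-gon of that circumradius (perimeter = 2·12·8.715·sin(180°/12) = 54.13 mm); After the difference (first − rest): starting from the 14.5×12.5 cube, the r=4 cylinder at (15, 0) partially overlaps it — only the 10.03 mm² overlap (of its 48.00 mm²) is removed, clipping the outline; the r=10 cylinder at (6.5, 14.5) partially overlaps it — only the 97.65 mm² overlap (of its 300.00 mm²) is removed, clipping the outline; the cone at (1.5, 8) partially overlaps it — only the 41.49 mm² overlap (of its 227.83 mm²) is removed, clipping the outline — boundary = 31.80 mm. So its perimeter = 31.80 mm. Layer 53 (z = 6.36): the 14.5×12.5 cube contributes its full rectangle (perimeter 54.00 mm); the cylinder at (15, 0): section is a regular 12-gon, circumradius r=4 (perimeter = 2·12·4.000·sin(180°/12) = 24.85 mm); the r=10 cylinder at (6.5, 14.5) gives a regular 12-gon of circumradius 10 (constant along its height) (perimeter = 2·12·10.000·sin(180°/12) = 62.12 mm); the cone at (1.5, 8) (r1=10→r2=6.5) has section circumradius 7.340 here — a regular 12-gon (perimeter = 2·12·7.340·sin(180°/12) = 45.59 mm); Subtracting the remaining from the first: starting from the 14.5×12.5 cube, the r=4 cylinder at (15, 0) partially overlaps it — only the 10.03 mm² overlap (of its 48.00 mm²) is removed, clipping the outline; the r=10 cylinder at (6.5, 14.5) partially overlaps it — only the 97.65 mm² overlap (of its 300.00 mm²) is removed, clipping the outline; the cone at (1.5, 8) partially overlaps it — only the 28.58 mm² overlap (of its 161.63 mm²) is removed, clipping the outline — boundary = 40.33 mm. So its perimeter = 40.33 mm. Layer 53 is larger (40.33 vs 31.80 mm).

layer 53 (z = 6.36 mm)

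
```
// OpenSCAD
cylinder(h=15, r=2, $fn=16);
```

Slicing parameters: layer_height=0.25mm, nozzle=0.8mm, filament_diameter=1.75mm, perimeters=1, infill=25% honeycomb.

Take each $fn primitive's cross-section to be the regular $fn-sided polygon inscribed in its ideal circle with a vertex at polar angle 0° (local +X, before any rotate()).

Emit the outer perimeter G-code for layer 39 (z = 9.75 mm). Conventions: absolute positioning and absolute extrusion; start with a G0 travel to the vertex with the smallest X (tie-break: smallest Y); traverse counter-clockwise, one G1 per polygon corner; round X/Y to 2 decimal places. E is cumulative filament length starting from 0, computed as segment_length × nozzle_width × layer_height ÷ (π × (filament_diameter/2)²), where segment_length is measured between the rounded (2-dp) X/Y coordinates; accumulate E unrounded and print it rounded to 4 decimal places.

At z = 9.75 mm: the r=2 cylinder contributes a regular 16-gon of circumradius 2. The outline is a single polygon with 16 vertices. Extrusion per mm of travel: 0.8 × 0.25 / (π × 0.875²) = 0.083150. Accumulating E over each segment gives final E = 1.0385.

G0 X-2.00 Y0.00 Z9.75
G1 X-1.85 Y-0.77 E0.0652
G1 X-1.41 Y-1.41 E0.1298
G1 X-0.77 Y-1.85 E0.1944
G1 X0.00 Y-2.00 E0.2596
G1 X0.77 Y-1.85 E0.3248
G1 X1.41 Y-1.41 E0.3894
G1 X1.85 Y-0.77 E0.4540
G1 X2.00 Y0.00 E0.5192
G1 X1.85 Y0.77 E0.5845
G1 X1.41 Y1.41 E0.6490
G1 X0.77 Y1.85 E0.7136
G1 X0.00 Y2.00 E0.7789
G1 X-0.77 Y1.85 E0.8441
G1 X-1.41 Y1.41 E0.9087
G1 X-1.85 Y0.77 E0.9732
G1 X-2.00 Y0.00 E1.0385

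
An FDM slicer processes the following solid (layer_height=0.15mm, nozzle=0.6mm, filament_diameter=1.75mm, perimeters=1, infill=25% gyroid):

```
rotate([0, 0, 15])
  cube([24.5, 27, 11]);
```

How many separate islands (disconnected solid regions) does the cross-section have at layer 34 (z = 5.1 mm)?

At z = 5.1 mm: the cube (footprint 24.5×27) is included at this height; (rotated 15° about Z; rotation is an isometry so areas/perimeters/island counts are preserved). Overall, the cross-section is a single solid region. Island count = 1.

1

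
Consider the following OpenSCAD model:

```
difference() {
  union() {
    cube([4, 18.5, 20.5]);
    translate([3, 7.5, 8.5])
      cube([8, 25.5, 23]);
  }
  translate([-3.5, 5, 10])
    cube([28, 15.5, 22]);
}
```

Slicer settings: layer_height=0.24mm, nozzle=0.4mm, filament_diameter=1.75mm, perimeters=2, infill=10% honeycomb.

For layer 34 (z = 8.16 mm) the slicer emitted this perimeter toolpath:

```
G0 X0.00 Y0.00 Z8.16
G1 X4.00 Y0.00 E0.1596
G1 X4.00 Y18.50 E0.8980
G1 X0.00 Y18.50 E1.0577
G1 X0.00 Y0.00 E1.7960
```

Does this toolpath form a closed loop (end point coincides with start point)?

yes

Start point (G0): (0.00, 0.00). End point (last G1): the path returns to the start — closed.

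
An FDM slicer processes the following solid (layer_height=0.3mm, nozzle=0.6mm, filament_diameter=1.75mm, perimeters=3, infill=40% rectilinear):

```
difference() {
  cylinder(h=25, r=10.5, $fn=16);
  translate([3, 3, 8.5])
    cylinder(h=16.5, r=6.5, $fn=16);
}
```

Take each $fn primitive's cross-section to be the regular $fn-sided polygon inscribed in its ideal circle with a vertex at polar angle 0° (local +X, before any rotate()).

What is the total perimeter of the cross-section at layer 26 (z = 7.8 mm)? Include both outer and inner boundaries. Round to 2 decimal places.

65.55 mm

At z = 7.8 mm: the r=10.5 cylinder gives a regular 16-gon of circumradius 10.5 (constant along its height) (perimeter = 2·16·10.500·sin(180°/16) = 65.55 mm); the cylinder at (3, 3) is absent (z outside [8.5, 25]); Subtracting the remaining from the first: none of the subtracted shapes is present at this height, so the r=10.5 cylinder is unchanged — boundary = 65.55 mm. Overall, the cross-section is a single solid region. Total boundary length (outer) = 65.55 mm.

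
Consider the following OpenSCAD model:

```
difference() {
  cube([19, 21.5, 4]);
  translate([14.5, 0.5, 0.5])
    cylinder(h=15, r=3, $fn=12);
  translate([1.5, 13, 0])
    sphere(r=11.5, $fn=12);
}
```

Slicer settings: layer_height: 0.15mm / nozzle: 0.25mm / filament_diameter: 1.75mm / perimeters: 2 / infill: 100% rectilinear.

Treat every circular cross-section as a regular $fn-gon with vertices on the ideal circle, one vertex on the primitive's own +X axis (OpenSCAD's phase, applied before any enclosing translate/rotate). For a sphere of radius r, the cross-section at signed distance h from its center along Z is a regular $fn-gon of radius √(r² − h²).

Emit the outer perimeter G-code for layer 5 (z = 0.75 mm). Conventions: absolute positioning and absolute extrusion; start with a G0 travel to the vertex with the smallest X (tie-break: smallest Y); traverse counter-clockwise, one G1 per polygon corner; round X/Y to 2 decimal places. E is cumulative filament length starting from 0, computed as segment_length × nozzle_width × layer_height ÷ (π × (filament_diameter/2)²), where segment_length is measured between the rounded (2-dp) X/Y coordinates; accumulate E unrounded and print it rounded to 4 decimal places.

At z = 0.75 mm: the cube is present — its section is the full 19×21.5 rectangle; the r=3 cylinder at (14.5, 0.5) gives a regular 12-gon of circumradius 3 (constant along its height); the r=11.5 sphere at (1.5, 13) slices to a regular 12-gon of circumradius 11.476 (√(r²−h²) with h=0.75 from center); Taking the first minus the rest: starting from the 19×21.5 cube, the r=3 cylinder at (14.5, 0.5) partially overlaps it — only the 16.43 mm² overlap (of its 27.00 mm²) is removed, clipping the outline; the r=11.5 sphere at (1.5, 13) partially overlaps it — only the 213.50 mm² overlap (of its 395.06 mm²) is removed, clipping the outline — 1 connected region. The outline is a single polygon with 19 vertices. Extrusion per mm of travel: 0.25 × 0.15 / (π × 0.875²) = 0.015591. Accumulating E over each segment gives final E = 1.3500.

G0 X0.00 Y0.00 Z0.75
G1 X11.63 Y0.00 E0.1813
G1 X11.50 Y0.50 E0.1894
G1 X11.90 Y2.00 E0.2136
G1 X13.00 Y3.10 E0.2378
G1 X14.50 Y3.50 E0.2620
G1 X16.00 Y3.10 E0.2862
G1 X17.10 Y2.00 E0.3105
G1 X17.50 Y0.50 E0.3347
G1 X17.37 Y0.00 E0.3427
G1 X19.00 Y0.00 E0.3682
G1 X19.00 Y21.50 E0.7034
G1 X8.68 Y21.50 E0.8643
G1 X11.44 Y18.74 E0.9251
G1 X12.98 Y13.00 E1.0178
G1 X11.44 Y7.26 E1.1104
G1 X7.24 Y3.06 E1.2030
G1 X1.50 Y1.52 E1.2957
G1 X0.00 Y1.93 E1.3199
G1 X0.00 Y0.00 E1.3500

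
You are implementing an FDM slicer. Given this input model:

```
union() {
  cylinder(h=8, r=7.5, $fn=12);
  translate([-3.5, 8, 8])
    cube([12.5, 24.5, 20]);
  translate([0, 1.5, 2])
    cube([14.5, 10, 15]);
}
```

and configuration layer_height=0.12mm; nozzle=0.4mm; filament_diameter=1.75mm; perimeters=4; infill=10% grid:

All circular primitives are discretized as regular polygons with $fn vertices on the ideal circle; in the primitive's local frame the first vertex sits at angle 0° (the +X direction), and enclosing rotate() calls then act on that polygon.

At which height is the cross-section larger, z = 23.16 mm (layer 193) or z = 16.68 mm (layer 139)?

Layer 193 (z = 23.16): the cylinder is not intersected at this z (z outside [0, 8]); the 12.5×24.5 cube at (-3.5, 8) contributes its full rectangle (area 306.25 mm²); the cube at (0, 1.5) is not intersected at this z (z outside [2, 17]); Taking the union: only the 12.5×24.5 cube at (-3.5, 8) is present, so the union is just that shape — area = 306.25 mm². So its area = 306.25 mm². Layer 139 (z = 16.68): the cylinder is not intersected at this z (z outside [0, 8]); the cube at (-3.5, 8) is present — its section is the full 12.5×24.5 rectangle (area 306.25 mm²); the cube at (0, 1.5) (footprint 14.5×10) is included at this height (area 145.00 mm²); Taking the union: the regions partially overlap — summed areas 451.25 mm² minus the doubly-counted overlap 31.50 mm² gives 419.75 mm² — area = 419.75 mm². So its area = 419.75 mm². Layer 139 is larger (419.75 vs 306.25 mm²).

layer 139 (z = 16.68 mm)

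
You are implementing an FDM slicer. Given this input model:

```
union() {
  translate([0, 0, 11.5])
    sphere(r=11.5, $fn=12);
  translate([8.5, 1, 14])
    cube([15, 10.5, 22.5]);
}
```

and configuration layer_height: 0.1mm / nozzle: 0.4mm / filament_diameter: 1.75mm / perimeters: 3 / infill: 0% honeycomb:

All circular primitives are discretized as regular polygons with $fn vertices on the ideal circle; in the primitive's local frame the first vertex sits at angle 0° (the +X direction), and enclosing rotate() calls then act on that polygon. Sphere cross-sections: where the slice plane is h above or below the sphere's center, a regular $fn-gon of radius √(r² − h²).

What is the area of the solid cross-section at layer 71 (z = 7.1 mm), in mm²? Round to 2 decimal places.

338.67 mm²

At z = 7.1 mm: the sphere: section is a regular 12-gon, circumradius = √(r²−h²) = √(11.5²−4.4²) = 10.625 (area = (12/2)·10.625²·sin(360°/12) = 338.67 mm²); the cube at (8.5, 1) does not reach this height (z outside [14, 36.5]); Taking the union: only the r=11.5 sphere is present, so the union is just that shape — area = 338.67 mm². Overall, the cross-section is a single solid region. Net area = 338.67 mm².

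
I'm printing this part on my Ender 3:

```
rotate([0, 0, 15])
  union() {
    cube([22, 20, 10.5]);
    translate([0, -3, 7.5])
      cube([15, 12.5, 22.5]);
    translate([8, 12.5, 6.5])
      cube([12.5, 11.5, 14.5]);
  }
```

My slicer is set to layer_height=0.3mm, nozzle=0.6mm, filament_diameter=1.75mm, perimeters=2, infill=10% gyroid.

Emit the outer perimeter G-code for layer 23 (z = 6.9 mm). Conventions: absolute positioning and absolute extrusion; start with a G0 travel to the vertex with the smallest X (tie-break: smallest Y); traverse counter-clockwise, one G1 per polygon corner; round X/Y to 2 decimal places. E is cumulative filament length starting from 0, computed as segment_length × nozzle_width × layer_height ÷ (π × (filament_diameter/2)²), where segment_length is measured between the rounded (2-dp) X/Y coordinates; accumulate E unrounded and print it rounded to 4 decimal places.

At z = 6.9 mm: the cube (footprint 22×20) is included at this height; the cube at (0, -3) does not reach this height (z outside [7.5, 30]); the cube at (8, 12.5) is present — its section is the full 12.5×11.5 rectangle; Combining (union): the regions partially overlap (shared area 93.75 mm²), so overlapping operands fuse into one piece — 1 connected region; (rotated 15° about Z; rotation is an isometry so areas/perimeters/island counts are preserved). The outline is a single polygon with 8 vertices. Extrusion per mm of travel: 0.6 × 0.3 / (π × 0.875²) = 0.074835. Accumulating E over each segment gives final E = 6.8846.

G0 X-5.18 Y19.32 Z6.90
G1 X0.00 Y0.00 E1.4969
G1 X21.25 Y5.69 E3.1432
G1 X16.07 Y25.01 E4.6400
G1 X14.63 Y24.62 E4.7517
G1 X13.59 Y28.49 E5.0516
G1 X1.52 Y25.25 E5.9868
G1 X2.55 Y21.39 E6.2858
G1 X-5.18 Y19.32 E6.8846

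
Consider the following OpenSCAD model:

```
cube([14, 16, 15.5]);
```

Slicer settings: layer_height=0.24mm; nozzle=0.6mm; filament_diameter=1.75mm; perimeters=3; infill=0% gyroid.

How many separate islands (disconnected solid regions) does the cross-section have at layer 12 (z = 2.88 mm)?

At z = 2.88 mm: the cube is present — its section is the full 14×16 rectangle. Overall, the cross-section is a single solid region. Island count = 1.

1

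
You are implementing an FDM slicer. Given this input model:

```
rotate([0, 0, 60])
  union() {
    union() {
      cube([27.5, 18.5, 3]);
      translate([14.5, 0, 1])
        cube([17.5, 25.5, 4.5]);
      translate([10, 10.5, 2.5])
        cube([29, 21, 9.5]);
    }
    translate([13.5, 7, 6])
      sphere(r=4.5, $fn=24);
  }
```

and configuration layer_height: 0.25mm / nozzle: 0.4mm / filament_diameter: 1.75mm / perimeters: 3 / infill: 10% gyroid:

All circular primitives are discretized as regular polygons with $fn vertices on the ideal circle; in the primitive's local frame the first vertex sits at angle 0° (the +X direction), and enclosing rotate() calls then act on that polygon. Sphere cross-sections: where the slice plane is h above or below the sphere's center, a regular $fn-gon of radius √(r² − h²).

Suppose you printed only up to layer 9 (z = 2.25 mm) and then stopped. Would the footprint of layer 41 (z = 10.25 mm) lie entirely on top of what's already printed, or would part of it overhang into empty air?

Compare the two slices. At z = 2.25: the 27.5×18.5 cube contributes its full rectangle (area 508.75 mm²); the cube at (14.5, 0) (footprint 17.5×25.5) is included at this height (area 446.25 mm²); the cube at (10, 10.5) does not reach this height (z outside [2.5, 12]); Combining (union): the regions partially overlap — summed areas 955.00 mm² minus the doubly-counted overlap 240.50 mm² gives 714.50 mm² — area = 714.50 mm²; the r=4.5 sphere at (13.5, 7) contributes a regular 24-gon of circumradius √(4.5²−3.75²) = 2.487 (area = (24/2)·2.487²·sin(360°/24) = 19.22 mm²); Combining (union): the r=4.5 sphere at (13.5, 7) lies entirely inside that combined region, so the union is just that combined region — area = 714.50 mm²; (rotated 60° about Z; rotation is an isometry so areas/perimeters/island counts are preserved). At z = 10.25: the cube does not reach this height (z outside [0, 3]); the cube at (14.5, 0) is not intersected at this z (z outside [1, 5.5]); the cube at (10, 10.5) is present — its section is the full 29×21 rectangle (area 609.00 mm²); Taking the union: only the 29×21 cube at (10, 10.5) is present, so the union is just that shape — area = 609.00 mm²; the sphere at (13.5, 7): section is a regular 24-gon, circumradius = √(r²−h²) = √(4.5²−4.25²) = 1.479 (area = (24/2)·1.479²·sin(360°/24) = 6.79 mm²); Combining (union): the 2 present regions are separate (no shared area or edge), so areas and boundary lengths simply add and each stays a separate island — area = 615.79 mm²; (rotated 60° about Z; rotation is an isometry so areas/perimeters/island counts are preserved). Checking containment: at z = 10.25 the cross-section extends beyond the z = 2.25 cross-section by about 310.50 mm².

part overhangs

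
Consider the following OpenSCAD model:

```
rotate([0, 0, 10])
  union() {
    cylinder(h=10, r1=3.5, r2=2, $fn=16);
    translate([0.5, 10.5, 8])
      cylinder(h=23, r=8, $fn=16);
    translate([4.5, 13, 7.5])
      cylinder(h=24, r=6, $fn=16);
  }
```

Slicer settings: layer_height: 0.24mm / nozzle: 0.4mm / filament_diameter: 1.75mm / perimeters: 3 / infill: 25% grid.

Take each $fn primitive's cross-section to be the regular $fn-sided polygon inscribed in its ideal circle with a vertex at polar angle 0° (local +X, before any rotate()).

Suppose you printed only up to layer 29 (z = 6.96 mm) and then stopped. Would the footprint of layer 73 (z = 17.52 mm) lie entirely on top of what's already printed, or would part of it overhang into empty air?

part overhangs

Compare the two slices. At z = 6.96: the cone contributes a regular 16-gon of circumradius 2.456 (interpolated between r1=3.5 and r2=2 at t=0.696) (area = (16/2)·2.456²·sin(360°/16) = 18.47 mm²); the cylinder at (0.5, 10.5) does not reach this height (z outside [8, 31]); the cylinder at (4.5, 13) does not reach this height (z outside [7.5, 31.5]); Combining (union): only the cone is present, so the union is just that shape — area = 18.47 mm²; (whole slice rotated 10° about Z — lengths, areas and connectivity unchanged). At z = 17.52: the cone is not intersected at this z (z outside [0, 10]); the r=8 cylinder at (0.5, 10.5) gives a regular 16-gon of circumradius 8 (constant along its height) (area = (16/2)·8.000²·sin(360°/16) = 195.93 mm²); the r=6 cylinder at (4.5, 13) gives a regular 16-gon of circumradius 6 (constant along its height) (area = (16/2)·6.000²·sin(360°/16) = 110.21 mm²); Combining (union): the regions partially overlap — summed areas 306.15 mm² minus the doubly-counted overlap 82.98 mm² gives 223.16 mm² — area = 223.16 mm²; (whole slice rotated 10° about Z — lengths, areas and connectivity unchanged). Checking containment: at z = 17.52 the cross-section extends beyond the z = 6.96 cross-section by about 223.16 mm².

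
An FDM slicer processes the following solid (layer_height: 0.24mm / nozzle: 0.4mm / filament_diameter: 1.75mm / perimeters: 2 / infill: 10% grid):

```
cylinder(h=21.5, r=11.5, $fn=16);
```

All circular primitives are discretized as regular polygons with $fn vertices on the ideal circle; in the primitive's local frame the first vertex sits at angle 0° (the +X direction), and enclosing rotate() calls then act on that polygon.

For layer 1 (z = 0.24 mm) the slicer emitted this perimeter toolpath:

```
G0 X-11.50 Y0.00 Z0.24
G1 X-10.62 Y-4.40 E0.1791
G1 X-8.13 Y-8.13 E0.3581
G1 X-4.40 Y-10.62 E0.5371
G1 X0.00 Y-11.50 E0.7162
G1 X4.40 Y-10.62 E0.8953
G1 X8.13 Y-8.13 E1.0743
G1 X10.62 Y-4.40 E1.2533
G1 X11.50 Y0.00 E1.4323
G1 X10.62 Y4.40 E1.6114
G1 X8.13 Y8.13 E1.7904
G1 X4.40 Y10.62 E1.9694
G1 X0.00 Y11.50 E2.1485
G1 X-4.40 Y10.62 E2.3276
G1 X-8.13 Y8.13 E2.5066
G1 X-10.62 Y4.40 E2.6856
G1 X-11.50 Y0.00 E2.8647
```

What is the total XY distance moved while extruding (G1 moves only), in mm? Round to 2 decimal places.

71.78 mm

Sum the Euclidean lengths of each G1 segment: total = 71.78 mm.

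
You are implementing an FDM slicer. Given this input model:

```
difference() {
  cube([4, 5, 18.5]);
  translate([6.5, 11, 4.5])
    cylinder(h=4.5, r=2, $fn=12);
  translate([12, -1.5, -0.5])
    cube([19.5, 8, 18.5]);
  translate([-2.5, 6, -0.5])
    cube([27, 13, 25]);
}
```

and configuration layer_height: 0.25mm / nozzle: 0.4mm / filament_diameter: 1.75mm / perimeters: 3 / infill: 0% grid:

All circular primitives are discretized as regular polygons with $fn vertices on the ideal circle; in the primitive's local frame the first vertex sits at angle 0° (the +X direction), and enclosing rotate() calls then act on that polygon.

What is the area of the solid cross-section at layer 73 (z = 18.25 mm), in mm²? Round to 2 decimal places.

20.00 mm²

At z = 18.25 mm: the cube is present — its section is the full 4×5 rectangle (area 20.00 mm²); the cylinder at (6.5, 11) is not intersected at this z (z outside [4.5, 9]); the cube at (12, -1.5) is not intersected at this z (z outside [-0.5, 18]); the cube at (-2.5, 6) is present — its section is the full 27×13 rectangle (area 351.00 mm²); Subtracting the remaining from the first: starting from the 4×5 cube (20.00 mm²), the 27×13 cube at (-2.5, 6) misses the remaining region (no effect) — area = 20.00 mm². Overall, the cross-section is a single solid region. Net area = 20.00 mm².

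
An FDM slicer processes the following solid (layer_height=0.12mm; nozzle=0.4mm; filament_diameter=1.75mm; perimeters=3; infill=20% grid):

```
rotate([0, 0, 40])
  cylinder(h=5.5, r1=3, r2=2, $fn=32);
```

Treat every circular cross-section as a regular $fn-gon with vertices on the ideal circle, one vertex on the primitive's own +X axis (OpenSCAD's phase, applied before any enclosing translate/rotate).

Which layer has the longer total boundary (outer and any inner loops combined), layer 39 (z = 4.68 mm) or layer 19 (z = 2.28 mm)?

Layer 39 (z = 4.68): the cone (r1=3→r2=2) has section circumradius 2.149 here — a regular 32-gon (perimeter = 2·32·2.149·sin(180°/32) = 13.48 mm); (whole slice rotated 40° about Z — lengths, areas and connectivity unchanged). So its perimeter = 13.48 mm. Layer 19 (z = 2.28): the cone contributes a regular 32-gon of circumradius 2.585 (interpolated between r1=3 and r2=2 at t=0.415) (perimeter = 2·32·2.585·sin(180°/32) = 16.22 mm); (whole slice rotated 40° about Z — lengths, areas and connectivity unchanged). So its perimeter = 16.22 mm. Layer 19 is larger (16.22 vs 13.48 mm).

layer 19 (z = 2.28 mm)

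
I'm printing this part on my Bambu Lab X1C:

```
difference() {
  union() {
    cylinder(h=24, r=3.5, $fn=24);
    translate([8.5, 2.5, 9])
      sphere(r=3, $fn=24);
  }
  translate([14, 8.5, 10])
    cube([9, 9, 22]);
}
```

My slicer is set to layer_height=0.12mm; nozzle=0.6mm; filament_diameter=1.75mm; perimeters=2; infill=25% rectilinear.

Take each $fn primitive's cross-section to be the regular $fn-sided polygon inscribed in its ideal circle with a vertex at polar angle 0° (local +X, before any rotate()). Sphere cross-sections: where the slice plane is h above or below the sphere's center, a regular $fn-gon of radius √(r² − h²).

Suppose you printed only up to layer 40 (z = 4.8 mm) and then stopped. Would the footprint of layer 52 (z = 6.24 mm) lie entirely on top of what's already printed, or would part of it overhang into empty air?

Compare the two slices. At z = 4.8: the cylinder: section is a regular 24-gon, circumradius r=3.5 (area = (24/2)·3.500²·sin(360°/24) = 38.05 mm²); the sphere at (8.5, 2.5) does not reach this height (|z−center|=4.200 > r=3); Merging all regions: only the r=3.5 cylinder is present, so the union is just that shape — area = 38.05 mm²; the cube at (14, 8.5) is not intersected at this z (z outside [10, 32]); Taking the first minus the rest: none of the subtracted shapes is present at this height, so that combined region is unchanged — area = 38.05 mm². At z = 6.24: the r=3.5 cylinder contributes a regular 24-gon of circumradius 3.5 (area = (24/2)·3.500²·sin(360°/24) = 38.05 mm²); the r=3 sphere at (8.5, 2.5) slices to a regular 24-gon of circumradius 1.176 (√(r²−h²) with h=2.76 from center) (area = (24/2)·1.176²·sin(360°/24) = 4.29 mm²); Merging all regions: the 2 present regions are separate (no shared area or edge), so areas and boundary lengths simply add and each stays a separate island — area = 42.34 mm²; the cube at (14, 8.5) is not intersected at this z (z outside [10, 32]); After the difference (first − rest): none of the subtracted shapes is present at this height, so that combined region is unchanged — area = 42.34 mm². Checking containment: at z = 6.24 the cross-section extends beyond the z = 4.8 cross-section by about 4.29 mm².

part overhangs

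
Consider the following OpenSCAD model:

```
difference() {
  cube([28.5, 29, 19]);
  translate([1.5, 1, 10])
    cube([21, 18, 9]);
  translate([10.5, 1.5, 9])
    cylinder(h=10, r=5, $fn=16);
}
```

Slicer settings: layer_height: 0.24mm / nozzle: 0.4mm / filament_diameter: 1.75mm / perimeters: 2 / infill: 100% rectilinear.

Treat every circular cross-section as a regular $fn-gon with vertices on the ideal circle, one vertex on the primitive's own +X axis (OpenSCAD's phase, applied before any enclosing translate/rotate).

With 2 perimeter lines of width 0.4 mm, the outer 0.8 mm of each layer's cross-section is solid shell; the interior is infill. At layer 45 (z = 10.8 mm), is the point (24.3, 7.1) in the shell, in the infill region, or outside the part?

At z = 10.8 mm: the cube (footprint 28.5×29) is included at this height; the cube at (1.5, 1) (footprint 21×18) is included at this height; the cylinder at (10.5, 1.5): section is a regular 16-gon, circumradius r=5; Subtracting the remaining from the first: starting from the 28.5×29 cube, the 21×18 cube at (1.5, 1) lies wholly inside it (removes its full 378.00 mm² and its 78.00 mm outline becomes a hole wall); the r=5 cylinder at (10.5, 1.5) partially overlaps it — only the 9.60 mm² overlap (of its 76.54 mm²) is removed, clipping the outline — 1 connected region. Overall, the cross-section is a single solid region. The nearest boundary edge runs (22.50, 1.00)→(22.50, 19.00); distance from the point to it = 1.80 mm. The point is inside the cross-section and 1.80 mm from the nearest boundary — more than the 0.8 mm shell width (2 × 0.4), so it's in the infill interior.

infill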